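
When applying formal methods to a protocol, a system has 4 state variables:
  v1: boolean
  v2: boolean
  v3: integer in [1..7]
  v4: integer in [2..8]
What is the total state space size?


State space = product of domain sizes of all variables.
Domain sizes:
  v1 (boolean): 2
  v2 (boolean): 2
  v3 (integer in [1..7]): 7
  v4 (integer in [2..8]): 7
Product = 2 * 2 * 7 * 7 = 196

196


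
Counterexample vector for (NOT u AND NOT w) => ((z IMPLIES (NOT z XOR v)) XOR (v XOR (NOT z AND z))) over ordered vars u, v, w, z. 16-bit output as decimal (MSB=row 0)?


F1 = (NOT u AND NOT w)
F2 = ((z IMPLIES (NOT z XOR v)) XOR (v XOR (NOT z AND z)))
Counterexample to F1=>F2 is where F1=1 and F2=0.
Evaluate each row (bits = u,v,w,z, MSB first):
  row 0 [0000]: F1=1 F2=1 -> F1&~F2 -> 0
  row 1 [0001]: F1=1 F2=0 -> F1&~F2 -> 1
  row 2 [0010]: F1=0 F2=1 -> F1&~F2 -> 0
  row 3 [0011]: F1=0 F2=0 -> F1&~F2 -> 0
  row 4 [0100]: F1=1 F2=0 -> F1&~F2 -> 1
  row 5 [0101]: F1=1 F2=0 -> F1&~F2 -> 1
  row 6 [0110]: F1=0 F2=0 -> F1&~F2 -> 0
  row 7 [0111]: F1=0 F2=0 -> F1&~F2 -> 0
  row 8 [1000]: F1=0 F2=1 -> F1&~F2 -> 0
  row 9 [1001]: F1=0 F2=0 -> F1&~F2 -> 0
  row 10 [1010]: F1=0 F2=1 -> F1&~F2 -> 0
  row 11 [1011]: F1=0 F2=0 -> F1&~F2 -> 0
  row 12 [1100]: F1=0 F2=0 -> F1&~F2 -> 0
  row 13 [1101]: F1=0 F2=0 -> F1&~F2 -> 0
  row 14 [1110]: F1=0 F2=0 -> F1&~F2 -> 0
  row 15 [1111]: F1=0 F2=0 -> F1&~F2 -> 0
Full result column, 4 rows per line (u,v fixed per line; w,z runs 00..11 left to right):
  rows 0-3 [u,v=00]: 0100  = hex 4
  rows 4-7 [u,v=01]: 1100  = hex C
  rows 8-11 [u,v=10]: 0000  = hex 0
  rows 12-15 [u,v=11]: 0000  = hex 0
Counterexample vector (row 0 .. row 15) = 0100110000000000
Output column grouped in 4s = 0100 1100 0000 0000 = 0x4C00
Convert to decimal digit by digit (value = value*16 + digit):
  4 -> 4
  4*16 + 12 (C) = 76
  76*16 + 0 = 1216
  1216*16 + 0 = 19456
Decimal = 19456

19456


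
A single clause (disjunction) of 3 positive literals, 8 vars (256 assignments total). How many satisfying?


Step 1: Total=2^8=256
Step 2: Unsat when all 3 false: 2^5=32
Step 3: Sat=256-32=224

224


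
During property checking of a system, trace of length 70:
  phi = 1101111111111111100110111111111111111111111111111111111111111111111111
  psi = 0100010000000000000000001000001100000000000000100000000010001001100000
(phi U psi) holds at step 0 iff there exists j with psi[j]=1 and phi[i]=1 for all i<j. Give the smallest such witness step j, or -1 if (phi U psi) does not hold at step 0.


(phi U psi) at 0: need smallest j with psi[j]=1 and phi[i]=1 for all i in [0,j).
Scan from step 0:
  step 0: phi=1, psi=0 -> continue
  step 1: psi=1 and phi held for [0,1) -> witness found
Witness step = 1

1


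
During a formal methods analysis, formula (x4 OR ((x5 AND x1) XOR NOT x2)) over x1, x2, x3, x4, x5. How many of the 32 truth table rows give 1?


Formula: (x4 OR ((x5 AND x1) XOR NOT x2)) over 5 vars (32 rows)
Evaluate each row (x1, x2, x3, x4, x5 as bits, MSB first):
  row 0 [00000]: (0 OR ((0 AND 0) XOR NOT 0)) -> 1
  row 1 [00001]: (0 OR ((1 AND 0) XOR NOT 0)) -> 1
  row 2 [00010]: (1 OR ((0 AND 0) XOR NOT 0)) -> 1
  row 3 [00011]: (1 OR ((1 AND 0) XOR NOT 0)) -> 1
  row 4 [00100]: (0 OR ((0 AND 0) XOR NOT 0)) -> 1
  row 5 [00101]: (0 OR ((1 AND 0) XOR NOT 0)) -> 1
  row 6 [00110]: (1 OR ((0 AND 0) XOR NOT 0)) -> 1
  row 7 [00111]: (1 OR ((1 AND 0) XOR NOT 0)) -> 1
  row 8 [01000]: (0 OR ((0 AND 0) XOR NOT 1)) -> 0
  row 9 [01001]: (0 OR ((1 AND 0) XOR NOT 1)) -> 0
  row 10 [01010]: (1 OR ((0 AND 0) XOR NOT 1)) -> 1
  row 11 [01011]: (1 OR ((1 AND 0) XOR NOT 1)) -> 1
  row 12 [01100]: (0 OR ((0 AND 0) XOR NOT 1)) -> 0
  row 13 [01101]: (0 OR ((1 AND 0) XOR NOT 1)) -> 0
  row 14 [01110]: (1 OR ((0 AND 0) XOR NOT 1)) -> 1
  row 15 [01111]: (1 OR ((1 AND 0) XOR NOT 1)) -> 1
  row 16 [10000]: (0 OR ((0 AND 1) XOR NOT 0)) -> 1
  row 17 [10001]: (0 OR ((1 AND 1) XOR NOT 0)) -> 0
  row 18 [10010]: (1 OR ((0 AND 1) XOR NOT 0)) -> 1
  row 19 [10011]: (1 OR ((1 AND 1) XOR NOT 0)) -> 1
  row 20 [10100]: (0 OR ((0 AND 1) XOR NOT 0)) -> 1
  row 21 [10101]: (0 OR ((1 AND 1) XOR NOT 0)) -> 0
  row 22 [10110]: (1 OR ((0 AND 1) XOR NOT 0)) -> 1
  row 23 [10111]: (1 OR ((1 AND 1) XOR NOT 0)) -> 1
  row 24 [11000]: (0 OR ((0 AND 1) XOR NOT 1)) -> 0
  row 25 [11001]: (0 OR ((1 AND 1) XOR NOT 1)) -> 1
  row 26 [11010]: (1 OR ((0 AND 1) XOR NOT 1)) -> 1
  row 27 [11011]: (1 OR ((1 AND 1) XOR NOT 1)) -> 1
  row 28 [11100]: (0 OR ((0 AND 1) XOR NOT 1)) -> 0
  row 29 [11101]: (0 OR ((1 AND 1) XOR NOT 1)) -> 1
  row 30 [11110]: (1 OR ((0 AND 1) XOR NOT 1)) -> 1
  row 31 [11111]: (1 OR ((1 AND 1) XOR NOT 1)) -> 1
Full result column, 8 rows per line (x1,x2 fixed per line; x3,x4,x5 runs 000..111 left to right):
  rows 0-7 [x1,x2=00]: 11111111  (ones: 8)
  rows 8-15 [x1,x2=01]: 00110011  (ones: 4)
  rows 16-23 [x1,x2=10]: 10111011  (ones: 6)
  rows 24-31 [x1,x2=11]: 01110111  (ones: 6)
Count of 1-rows = 8+4+6+6 = 24

24


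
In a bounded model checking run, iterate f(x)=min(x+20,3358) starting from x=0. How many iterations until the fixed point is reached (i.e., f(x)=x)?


Step 1: x=0, cap=3358, increment=20
Step 2: x grows by 20 each step until capped at 3358; fixed point is x=3358
Step 3: iterations = ceil(3358/20) = 168

168


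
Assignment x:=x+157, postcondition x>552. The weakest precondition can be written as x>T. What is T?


Formula: wp(x:=E, P) = P[E/x] (substitute E for x in postcondition)
Step 1: Postcondition: x>552
Step 2: Substitute x+157 for x: x+157>552
Step 3: Solve for x: x > 552-157 = 395

395


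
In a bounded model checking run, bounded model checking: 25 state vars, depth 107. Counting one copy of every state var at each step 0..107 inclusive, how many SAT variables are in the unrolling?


BMC unrolls to depth k, creating one copy of each state var for steps 0..k.
Step count = 107 + 1 = 108 (steps 0 through 107)
Vars per step = 25
Total = 25 * 108 = 2700

2700


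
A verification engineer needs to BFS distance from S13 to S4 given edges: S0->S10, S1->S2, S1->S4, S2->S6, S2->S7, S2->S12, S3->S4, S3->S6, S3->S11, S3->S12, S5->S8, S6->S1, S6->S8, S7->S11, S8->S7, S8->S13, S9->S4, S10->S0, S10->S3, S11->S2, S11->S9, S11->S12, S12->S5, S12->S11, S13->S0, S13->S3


BFS layer-by-layer from S13:
  dist 0: {S13}
  dist 1: {S0, S3}
  dist 2: {S4, S6, S10, S11, S12}
  -> S4 reached at distance 2
Shortest path length = 2

2


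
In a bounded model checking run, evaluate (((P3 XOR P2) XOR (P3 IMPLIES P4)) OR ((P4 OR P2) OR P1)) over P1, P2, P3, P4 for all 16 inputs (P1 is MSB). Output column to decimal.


Formula: (((P3 XOR P2) XOR (P3 IMPLIES P4)) OR ((P4 OR P2) OR P1)) over P1, P2, P3, P4 (16 rows)
Evaluate each row (bits = P1,P2,P3,P4, MSB first):
  row 0 [0000]: (((0 XOR 0) XOR (0 IMPLIES 0)) OR ((0 OR 0) OR 0)) -> 1
  row 1 [0001]: (((0 XOR 0) XOR (0 IMPLIES 1)) OR ((1 OR 0) OR 0)) -> 1
  row 2 [0010]: (((1 XOR 0) XOR (1 IMPLIES 0)) OR ((0 OR 0) OR 0)) -> 1
  row 3 [0011]: (((1 XOR 0) XOR (1 IMPLIES 1)) OR ((1 OR 0) OR 0)) -> 1
  row 4 [0100]: (((0 XOR 1) XOR (0 IMPLIES 0)) OR ((0 OR 1) OR 0)) -> 1
  row 5 [0101]: (((0 XOR 1) XOR (0 IMPLIES 1)) OR ((1 OR 1) OR 0)) -> 1
  row 6 [0110]: (((1 XOR 1) XOR (1 IMPLIES 0)) OR ((0 OR 1) OR 0)) -> 1
  row 7 [0111]: (((1 XOR 1) XOR (1 IMPLIES 1)) OR ((1 OR 1) OR 0)) -> 1
  row 8 [1000]: (((0 XOR 0) XOR (0 IMPLIES 0)) OR ((0 OR 0) OR 1)) -> 1
  row 9 [1001]: (((0 XOR 0) XOR (0 IMPLIES 1)) OR ((1 OR 0) OR 1)) -> 1
  row 10 [1010]: (((1 XOR 0) XOR (1 IMPLIES 0)) OR ((0 OR 0) OR 1)) -> 1
  row 11 [1011]: (((1 XOR 0) XOR (1 IMPLIES 1)) OR ((1 OR 0) OR 1)) -> 1
  row 12 [1100]: (((0 XOR 1) XOR (0 IMPLIES 0)) OR ((0 OR 1) OR 1)) -> 1
  row 13 [1101]: (((0 XOR 1) XOR (0 IMPLIES 1)) OR ((1 OR 1) OR 1)) -> 1
  row 14 [1110]: (((1 XOR 1) XOR (1 IMPLIES 0)) OR ((0 OR 1) OR 1)) -> 1
  row 15 [1111]: (((1 XOR 1) XOR (1 IMPLIES 1)) OR ((1 OR 1) OR 1)) -> 1
Full result column, 4 rows per line (P1,P2 fixed per line; P3,P4 runs 00..11 left to right):
  rows 0-3 [P1,P2=00]: 1111  = hex F
  rows 4-7 [P1,P2=01]: 1111  = hex F
  rows 8-11 [P1,P2=10]: 1111  = hex F
  rows 12-15 [P1,P2=11]: 1111  = hex F
Output column (row 0 .. row 15) = 1111111111111111
Output column grouped in 4s = 1111 1111 1111 1111 = 0xFFFF
Convert to decimal digit by digit (value = value*16 + digit):
  F -> 15
  15*16 + 15 (F) = 255
  255*16 + 15 (F) = 4095
  4095*16 + 15 (F) = 65535
Decimal = 65535

65535


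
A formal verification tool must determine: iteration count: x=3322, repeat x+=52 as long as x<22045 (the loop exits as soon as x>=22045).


Step 1: x goes from 3322 toward 22045 by 52; the body runs while x<22045, so iterations = ceil((bound-start)/step)
Step 2: Distance=18723
Step 3: ceil(18723/52)=361

361


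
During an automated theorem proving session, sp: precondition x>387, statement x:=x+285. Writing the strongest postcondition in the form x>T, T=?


Formula: sp(P, x:=E) = exists old_x. (x = E[old_x/x]) AND P[old_x/x] (old_x is the value of x before the assignment; eliminate old_x by solving x = E[old_x/x] for old_x)
Step 1: Precondition P: x>387, i.e. old_x > 387
Step 2: Assignment gives x = old_x + 285, so old_x = x - 285
Step 3: Substitute into P: x - 285 > 387
Step 4: Simplify: x > 387+285 = 672

672


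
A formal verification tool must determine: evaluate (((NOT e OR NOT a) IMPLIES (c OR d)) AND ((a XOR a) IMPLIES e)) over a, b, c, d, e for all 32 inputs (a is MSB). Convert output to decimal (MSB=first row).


Formula: (((NOT e OR NOT a) IMPLIES (c OR d)) AND ((a XOR a) IMPLIES e)) over a, b, c, d, e (32 rows)
Evaluate each row (bits = a,b,c,d,e, MSB first):
  row 0 [00000]: (((NOT 0 OR NOT 0) IMPLIES (0 OR 0)) AND ((0 XOR 0) IMPLIES 0)) -> 0
  row 1 [00001]: (((NOT 1 OR NOT 0) IMPLIES (0 OR 0)) AND ((0 XOR 0) IMPLIES 1)) -> 0
  row 2 [00010]: (((NOT 0 OR NOT 0) IMPLIES (0 OR 1)) AND ((0 XOR 0) IMPLIES 0)) -> 1
  row 3 [00011]: (((NOT 1 OR NOT 0) IMPLIES (0 OR 1)) AND ((0 XOR 0) IMPLIES 1)) -> 1
  row 4 [00100]: (((NOT 0 OR NOT 0) IMPLIES (1 OR 0)) AND ((0 XOR 0) IMPLIES 0)) -> 1
  row 5 [00101]: (((NOT 1 OR NOT 0) IMPLIES (1 OR 0)) AND ((0 XOR 0) IMPLIES 1)) -> 1
  row 6 [00110]: (((NOT 0 OR NOT 0) IMPLIES (1 OR 1)) AND ((0 XOR 0) IMPLIES 0)) -> 1
  row 7 [00111]: (((NOT 1 OR NOT 0) IMPLIES (1 OR 1)) AND ((0 XOR 0) IMPLIES 1)) -> 1
  row 8 [01000]: (((NOT 0 OR NOT 0) IMPLIES (0 OR 0)) AND ((0 XOR 0) IMPLIES 0)) -> 0
  row 9 [01001]: (((NOT 1 OR NOT 0) IMPLIES (0 OR 0)) AND ((0 XOR 0) IMPLIES 1)) -> 0
  row 10 [01010]: (((NOT 0 OR NOT 0) IMPLIES (0 OR 1)) AND ((0 XOR 0) IMPLIES 0)) -> 1
  row 11 [01011]: (((NOT 1 OR NOT 0) IMPLIES (0 OR 1)) AND ((0 XOR 0) IMPLIES 1)) -> 1
  row 12 [01100]: (((NOT 0 OR NOT 0) IMPLIES (1 OR 0)) AND ((0 XOR 0) IMPLIES 0)) -> 1
  row 13 [01101]: (((NOT 1 OR NOT 0) IMPLIES (1 OR 0)) AND ((0 XOR 0) IMPLIES 1)) -> 1
  row 14 [01110]: (((NOT 0 OR NOT 0) IMPLIES (1 OR 1)) AND ((0 XOR 0) IMPLIES 0)) -> 1
  row 15 [01111]: (((NOT 1 OR NOT 0) IMPLIES (1 OR 1)) AND ((0 XOR 0) IMPLIES 1)) -> 1
  row 16 [10000]: (((NOT 0 OR NOT 1) IMPLIES (0 OR 0)) AND ((1 XOR 1) IMPLIES 0)) -> 0
  row 17 [10001]: (((NOT 1 OR NOT 1) IMPLIES (0 OR 0)) AND ((1 XOR 1) IMPLIES 1)) -> 1
  row 18 [10010]: (((NOT 0 OR NOT 1) IMPLIES (0 OR 1)) AND ((1 XOR 1) IMPLIES 0)) -> 1
  row 19 [10011]: (((NOT 1 OR NOT 1) IMPLIES (0 OR 1)) AND ((1 XOR 1) IMPLIES 1)) -> 1
  row 20 [10100]: (((NOT 0 OR NOT 1) IMPLIES (1 OR 0)) AND ((1 XOR 1) IMPLIES 0)) -> 1
  row 21 [10101]: (((NOT 1 OR NOT 1) IMPLIES (1 OR 0)) AND ((1 XOR 1) IMPLIES 1)) -> 1
  row 22 [10110]: (((NOT 0 OR NOT 1) IMPLIES (1 OR 1)) AND ((1 XOR 1) IMPLIES 0)) -> 1
  row 23 [10111]: (((NOT 1 OR NOT 1) IMPLIES (1 OR 1)) AND ((1 XOR 1) IMPLIES 1)) -> 1
  row 24 [11000]: (((NOT 0 OR NOT 1) IMPLIES (0 OR 0)) AND ((1 XOR 1) IMPLIES 0)) -> 0
  row 25 [11001]: (((NOT 1 OR NOT 1) IMPLIES (0 OR 0)) AND ((1 XOR 1) IMPLIES 1)) -> 1
  row 26 [11010]: (((NOT 0 OR NOT 1) IMPLIES (0 OR 1)) AND ((1 XOR 1) IMPLIES 0)) -> 1
  row 27 [11011]: (((NOT 1 OR NOT 1) IMPLIES (0 OR 1)) AND ((1 XOR 1) IMPLIES 1)) -> 1
  row 28 [11100]: (((NOT 0 OR NOT 1) IMPLIES (1 OR 0)) AND ((1 XOR 1) IMPLIES 0)) -> 1
  row 29 [11101]: (((NOT 1 OR NOT 1) IMPLIES (1 OR 0)) AND ((1 XOR 1) IMPLIES 1)) -> 1
  row 30 [11110]: (((NOT 0 OR NOT 1) IMPLIES (1 OR 1)) AND ((1 XOR 1) IMPLIES 0)) -> 1
  row 31 [11111]: (((NOT 1 OR NOT 1) IMPLIES (1 OR 1)) AND ((1 XOR 1) IMPLIES 1)) -> 1
Full result column, 4 rows per line (a,b,c fixed per line; d,e runs 00..11 left to right):
  rows 0-3 [a,b,c=000]: 0011  = hex 3
  rows 4-7 [a,b,c=001]: 1111  = hex F
  rows 8-11 [a,b,c=010]: 0011  = hex 3
  rows 12-15 [a,b,c=011]: 1111  = hex F
  rows 16-19 [a,b,c=100]: 0111  = hex 7
  rows 20-23 [a,b,c=101]: 1111  = hex F
  rows 24-27 [a,b,c=110]: 0111  = hex 7
  rows 28-31 [a,b,c=111]: 1111  = hex F
Output column (row 0 .. row 31) = 00111111001111110111111101111111
Output column grouped in 4s = 0011 1111 0011 1111 0111 1111 0111 1111 = 0x3F3F7F7F
Convert to decimal digit by digit (value = value*16 + digit):
  3 -> 3
  3*16 + 15 (F) = 63
  63*16 + 3 = 1011
  1011*16 + 15 (F) = 16191
  16191*16 + 7 = 259063
  259063*16 + 15 (F) = 4145023
  4145023*16 + 7 = 66320375
  66320375*16 + 15 (F) = 1061126015
Decimal = 1061126015

1061126015


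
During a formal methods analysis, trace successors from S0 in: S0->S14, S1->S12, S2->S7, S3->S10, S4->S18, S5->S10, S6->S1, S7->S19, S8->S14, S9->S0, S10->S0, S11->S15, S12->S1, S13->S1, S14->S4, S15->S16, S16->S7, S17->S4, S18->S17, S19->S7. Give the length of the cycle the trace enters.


Trace from S0 until a state repeats:
  S0 -> S14 -> S4 -> S18 -> S17 -> S4
S4 first seen at step 2, revisited at step 5.
Cycle length = 5 - 2 = 3

3


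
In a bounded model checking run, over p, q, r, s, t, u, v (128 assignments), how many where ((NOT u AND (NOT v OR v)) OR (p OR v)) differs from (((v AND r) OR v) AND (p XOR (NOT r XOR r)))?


F1 = ((NOT u AND (NOT v OR v)) OR (p OR v))
F2 = (((v AND r) OR v) AND (p XOR (NOT r XOR r)))
Evaluate both on each of 128 rows (bits = p,q,r,s,t,u,v):
  row 0 [0000000]: F1=1 F2=0 (differ) -> 1
  row 1 [0000001]: F1=1 F2=1 -> 0
  row 2 [0000010]: F1=0 F2=0 -> 0
  row 3 [0000011]: F1=1 F2=1 -> 0
  row 4 [0000100]: F1=1 F2=0 (differ) -> 1
  (every remaining row is evaluated the same way; all 128 results are listed next)
Full result column, 8 rows per line (p,q,r,s fixed per line; t,u,v runs 000..111 left to right):
  rows 0-7 [p,q,r,s=0000]: 10001000  (ones: 2)
  rows 8-15 [p,q,r,s=0001]: 10001000  (ones: 2)
  rows 16-23 [p,q,r,s=0010]: 10001000  (ones: 2)
  rows 24-31 [p,q,r,s=0011]: 10001000  (ones: 2)
  rows 32-39 [p,q,r,s=0100]: 10001000  (ones: 2)
  rows 40-47 [p,q,r,s=0101]: 10001000  (ones: 2)
  rows 48-55 [p,q,r,s=0110]: 10001000  (ones: 2)
  rows 56-63 [p,q,r,s=0111]: 10001000  (ones: 2)
  rows 64-71 [p,q,r,s=1000]: 11111111  (ones: 8)
  rows 72-79 [p,q,r,s=1001]: 11111111  (ones: 8)
  rows 80-87 [p,q,r,s=1010]: 11111111  (ones: 8)
  rows 88-95 [p,q,r,s=1011]: 11111111  (ones: 8)
  rows 96-103 [p,q,r,s=1100]: 11111111  (ones: 8)
  rows 104-111 [p,q,r,s=1101]: 11111111  (ones: 8)
  rows 112-119 [p,q,r,s=1110]: 11111111  (ones: 8)
  rows 120-127 [p,q,r,s=1111]: 11111111  (ones: 8)
Disagreements = 2+2+2+2+2+2+2+2+8+8+8+8+8+8+8+8 = 80

80


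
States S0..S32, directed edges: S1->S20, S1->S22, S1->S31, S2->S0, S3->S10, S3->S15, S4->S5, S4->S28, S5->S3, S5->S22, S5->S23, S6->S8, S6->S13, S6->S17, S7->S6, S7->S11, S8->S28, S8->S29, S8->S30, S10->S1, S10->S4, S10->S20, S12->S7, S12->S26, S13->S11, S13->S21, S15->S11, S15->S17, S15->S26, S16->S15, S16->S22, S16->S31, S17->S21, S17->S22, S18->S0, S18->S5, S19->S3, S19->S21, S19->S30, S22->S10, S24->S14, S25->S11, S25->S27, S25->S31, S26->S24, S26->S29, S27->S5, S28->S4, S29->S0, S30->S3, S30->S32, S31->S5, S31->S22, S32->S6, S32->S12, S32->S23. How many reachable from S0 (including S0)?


BFS from S0:
  layer 0: {S0}
Reachable set: {S0}
Count = 1

1


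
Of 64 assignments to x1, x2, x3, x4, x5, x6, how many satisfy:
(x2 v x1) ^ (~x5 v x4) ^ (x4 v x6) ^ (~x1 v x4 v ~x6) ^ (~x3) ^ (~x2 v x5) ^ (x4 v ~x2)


CNF with 7 clauses over 6 vars (64 assignments).
An assignment satisfies CNF iff every clause has >=1 true literal.
Check each row (bits = x1,x2,x3,x4,x5,x6; clause T/F shown):
  row 0 [000000]: clauses=FTFTTTT -> 0
  row 1 [000001]: clauses=FTTTTTT -> 0
  row 2 [000010]: clauses=FFFTTTT -> 0
  row 3 [000011]: clauses=FFTTTTT -> 0
  row 4 [000100]: clauses=FTTTTTT -> 0
  (every remaining row is evaluated the same way; all 64 results are listed next)
Full result column, 8 rows per line (x1,x2,x3 fixed per line; x4,x5,x6 runs 000..111 left to right):
  rows 0-7 [x1,x2,x3=000]: 00000000  (ones: 0)
  rows 8-15 [x1,x2,x3=001]: 00000000  (ones: 0)
  rows 16-23 [x1,x2,x3=010]: 00000011  (ones: 2)
  rows 24-31 [x1,x2,x3=011]: 00000000  (ones: 0)
  rows 32-39 [x1,x2,x3=100]: 00001111  (ones: 4)
  rows 40-47 [x1,x2,x3=101]: 00000000  (ones: 0)
  rows 48-55 [x1,x2,x3=110]: 00000011  (ones: 2)
  rows 56-63 [x1,x2,x3=111]: 00000000  (ones: 0)
Satisfying assignments = 0+0+2+0+4+0+2+0 = 8

8


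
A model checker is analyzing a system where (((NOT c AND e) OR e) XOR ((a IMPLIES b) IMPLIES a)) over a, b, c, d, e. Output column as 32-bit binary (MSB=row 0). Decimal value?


Formula: (((NOT c AND e) OR e) XOR ((a IMPLIES b) IMPLIES a)) over a, b, c, d, e (32 rows)
Evaluate each row (bits = a,b,c,d,e, MSB first):
  row 0 [00000]: (((NOT 0 AND 0) OR 0) XOR ((0 IMPLIES 0) IMPLIES 0)) -> 0
  row 1 [00001]: (((NOT 0 AND 1) OR 1) XOR ((0 IMPLIES 0) IMPLIES 0)) -> 1
  row 2 [00010]: (((NOT 0 AND 0) OR 0) XOR ((0 IMPLIES 0) IMPLIES 0)) -> 0
  row 3 [00011]: (((NOT 0 AND 1) OR 1) XOR ((0 IMPLIES 0) IMPLIES 0)) -> 1
  row 4 [00100]: (((NOT 1 AND 0) OR 0) XOR ((0 IMPLIES 0) IMPLIES 0)) -> 0
  row 5 [00101]: (((NOT 1 AND 1) OR 1) XOR ((0 IMPLIES 0) IMPLIES 0)) -> 1
  row 6 [00110]: (((NOT 1 AND 0) OR 0) XOR ((0 IMPLIES 0) IMPLIES 0)) -> 0
  row 7 [00111]: (((NOT 1 AND 1) OR 1) XOR ((0 IMPLIES 0) IMPLIES 0)) -> 1
  row 8 [01000]: (((NOT 0 AND 0) OR 0) XOR ((0 IMPLIES 1) IMPLIES 0)) -> 0
  row 9 [01001]: (((NOT 0 AND 1) OR 1) XOR ((0 IMPLIES 1) IMPLIES 0)) -> 1
  row 10 [01010]: (((NOT 0 AND 0) OR 0) XOR ((0 IMPLIES 1) IMPLIES 0)) -> 0
  row 11 [01011]: (((NOT 0 AND 1) OR 1) XOR ((0 IMPLIES 1) IMPLIES 0)) -> 1
  row 12 [01100]: (((NOT 1 AND 0) OR 0) XOR ((0 IMPLIES 1) IMPLIES 0)) -> 0
  row 13 [01101]: (((NOT 1 AND 1) OR 1) XOR ((0 IMPLIES 1) IMPLIES 0)) -> 1
  row 14 [01110]: (((NOT 1 AND 0) OR 0) XOR ((0 IMPLIES 1) IMPLIES 0)) -> 0
  row 15 [01111]: (((NOT 1 AND 1) OR 1) XOR ((0 IMPLIES 1) IMPLIES 0)) -> 1
  row 16 [10000]: (((NOT 0 AND 0) OR 0) XOR ((1 IMPLIES 0) IMPLIES 1)) -> 1
  row 17 [10001]: (((NOT 0 AND 1) OR 1) XOR ((1 IMPLIES 0) IMPLIES 1)) -> 0
  row 18 [10010]: (((NOT 0 AND 0) OR 0) XOR ((1 IMPLIES 0) IMPLIES 1)) -> 1
  row 19 [10011]: (((NOT 0 AND 1) OR 1) XOR ((1 IMPLIES 0) IMPLIES 1)) -> 0
  row 20 [10100]: (((NOT 1 AND 0) OR 0) XOR ((1 IMPLIES 0) IMPLIES 1)) -> 1
  row 21 [10101]: (((NOT 1 AND 1) OR 1) XOR ((1 IMPLIES 0) IMPLIES 1)) -> 0
  row 22 [10110]: (((NOT 1 AND 0) OR 0) XOR ((1 IMPLIES 0) IMPLIES 1)) -> 1
  row 23 [10111]: (((NOT 1 AND 1) OR 1) XOR ((1 IMPLIES 0) IMPLIES 1)) -> 0
  row 24 [11000]: (((NOT 0 AND 0) OR 0) XOR ((1 IMPLIES 1) IMPLIES 1)) -> 1
  row 25 [11001]: (((NOT 0 AND 1) OR 1) XOR ((1 IMPLIES 1) IMPLIES 1)) -> 0
  row 26 [11010]: (((NOT 0 AND 0) OR 0) XOR ((1 IMPLIES 1) IMPLIES 1)) -> 1
  row 27 [11011]: (((NOT 0 AND 1) OR 1) XOR ((1 IMPLIES 1) IMPLIES 1)) -> 0
  row 28 [11100]: (((NOT 1 AND 0) OR 0) XOR ((1 IMPLIES 1) IMPLIES 1)) -> 1
  row 29 [11101]: (((NOT 1 AND 1) OR 1) XOR ((1 IMPLIES 1) IMPLIES 1)) -> 0
  row 30 [11110]: (((NOT 1 AND 0) OR 0) XOR ((1 IMPLIES 1) IMPLIES 1)) -> 1
  row 31 [11111]: (((NOT 1 AND 1) OR 1) XOR ((1 IMPLIES 1) IMPLIES 1)) -> 0
Full result column, 4 rows per line (a,b,c fixed per line; d,e runs 00..11 left to right):
  rows 0-3 [a,b,c=000]: 0101  = hex 5
  rows 4-7 [a,b,c=001]: 0101  = hex 5
  rows 8-11 [a,b,c=010]: 0101  = hex 5
  rows 12-15 [a,b,c=011]: 0101  = hex 5
  rows 16-19 [a,b,c=100]: 1010  = hex A
  rows 20-23 [a,b,c=101]: 1010  = hex A
  rows 24-27 [a,b,c=110]: 1010  = hex A
  rows 28-31 [a,b,c=111]: 1010  = hex A
Output column (row 0 .. row 31) = 01010101010101011010101010101010
Output column grouped in 4s = 0101 0101 0101 0101 1010 1010 1010 1010 = 0x5555AAAA
Convert to decimal digit by digit (value = value*16 + digit):
  5 -> 5
  5*16 + 5 = 85
  85*16 + 5 = 1365
  1365*16 + 5 = 21845
  21845*16 + 10 (A) = 349530
  349530*16 + 10 (A) = 5592490
  5592490*16 + 10 (A) = 89479850
  89479850*16 + 10 (A) = 1431677610
Decimal = 1431677610

1431677610


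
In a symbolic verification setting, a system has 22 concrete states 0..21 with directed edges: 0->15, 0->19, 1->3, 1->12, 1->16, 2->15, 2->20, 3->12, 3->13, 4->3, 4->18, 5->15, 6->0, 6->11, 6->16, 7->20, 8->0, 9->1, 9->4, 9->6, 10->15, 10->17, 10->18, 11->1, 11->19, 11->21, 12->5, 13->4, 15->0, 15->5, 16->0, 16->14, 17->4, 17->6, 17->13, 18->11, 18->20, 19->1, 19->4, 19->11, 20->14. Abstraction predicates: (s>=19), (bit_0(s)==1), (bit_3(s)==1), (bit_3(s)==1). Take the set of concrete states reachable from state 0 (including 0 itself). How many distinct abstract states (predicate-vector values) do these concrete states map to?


BFS from 0:
Concrete reachable: {0, 1, 3, 4, 5, 11, 12, 13, 14, 15, 16, 18, 19, 20, 21}
Abstract via predicates (s>=19), (bit_0(s)==1), (bit_3(s)==1), (bit_3(s)==1):
  (0,0,0,0) <- {0, 4, 16, 18}
  (0,0,1,1) <- {12, 14}
  (0,1,0,0) <- {1, 3, 5}
  (0,1,1,1) <- {11, 13, 15}
  (1,0,0,0) <- {20}
  (1,1,0,0) <- {19, 21}
Distinct abstract states = 6

6


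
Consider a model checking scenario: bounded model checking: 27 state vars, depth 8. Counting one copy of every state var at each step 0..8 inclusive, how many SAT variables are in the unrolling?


BMC unrolls to depth k, creating one copy of each state var for steps 0..k.
Step count = 8 + 1 = 9 (steps 0 through 8)
Vars per step = 27
Total = 27 * 9 = 243

243


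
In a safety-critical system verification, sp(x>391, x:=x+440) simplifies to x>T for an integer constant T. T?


Formula: sp(P, x:=E) = exists old_x. (x = E[old_x/x]) AND P[old_x/x] (old_x is the value of x before the assignment; eliminate old_x by solving x = E[old_x/x] for old_x)
Step 1: Precondition P: x>391, i.e. old_x > 391
Step 2: Assignment gives x = old_x + 440, so old_x = x - 440
Step 3: Substitute into P: x - 440 > 391
Step 4: Simplify: x > 391+440 = 831

831


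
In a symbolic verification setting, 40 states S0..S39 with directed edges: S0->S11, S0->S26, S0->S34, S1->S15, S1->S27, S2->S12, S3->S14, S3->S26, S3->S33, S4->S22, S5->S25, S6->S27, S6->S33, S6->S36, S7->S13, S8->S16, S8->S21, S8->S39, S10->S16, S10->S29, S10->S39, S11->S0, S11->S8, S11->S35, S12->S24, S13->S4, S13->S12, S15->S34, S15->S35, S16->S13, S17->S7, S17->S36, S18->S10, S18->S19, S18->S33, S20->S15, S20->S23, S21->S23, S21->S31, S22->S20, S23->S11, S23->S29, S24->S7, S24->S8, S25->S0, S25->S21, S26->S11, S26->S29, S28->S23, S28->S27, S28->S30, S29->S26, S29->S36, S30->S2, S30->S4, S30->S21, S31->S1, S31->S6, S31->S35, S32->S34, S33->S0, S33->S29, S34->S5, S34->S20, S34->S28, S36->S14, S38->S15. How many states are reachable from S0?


BFS from S0:
  layer 0: {S0}
  layer 1: {S11, S26, S34}
  layer 2: {S5, S8, S20, S28, S29, S35}
  layer 3: {S15, S16, S21, S23, S25, S27, S30, S36, S39}
  layer 4: {S2, S4, S13, S14, S31}
  layer 5: {S1, S6, S12, S22}
  layer 6: {S24, S33}
  layer 7: {S7}
Reachable set: {S0, S1, S2, S4, S5, S6, S7, S8, S11, S12, S13, S14, S15, S16, S20, S21, S22, S23, S24, S25, S26, S27, S28, S29, S30, S31, S33, S34, S35, S36, S39}
Count = 31

31


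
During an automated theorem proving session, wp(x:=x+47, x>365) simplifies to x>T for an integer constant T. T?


Formula: wp(x:=E, P) = P[E/x] (substitute E for x in postcondition)
Step 1: Postcondition: x>365
Step 2: Substitute x+47 for x: x+47>365
Step 3: Solve for x: x > 365-47 = 318

318


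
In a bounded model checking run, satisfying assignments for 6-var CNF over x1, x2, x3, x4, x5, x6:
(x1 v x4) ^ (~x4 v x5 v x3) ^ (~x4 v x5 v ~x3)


CNF with 3 clauses over 6 vars (64 assignments).
An assignment satisfies CNF iff every clause has >=1 true literal.
Check each row (bits = x1,x2,x3,x4,x5,x6; clause T/F shown):
  row 0 [000000]: clauses=FTT -> 0
  row 1 [000001]: clauses=FTT -> 0
  row 2 [000010]: clauses=FTT -> 0
  row 3 [000011]: clauses=FTT -> 0
  row 4 [000100]: clauses=TFT -> 0
  (every remaining row is evaluated the same way; all 64 results are listed next)
Full result column, 8 rows per line (x1,x2,x3 fixed per line; x4,x5,x6 runs 000..111 left to right):
  rows 0-7 [x1,x2,x3=000]: 00000011  (ones: 2)
  rows 8-15 [x1,x2,x3=001]: 00000011  (ones: 2)
  rows 16-23 [x1,x2,x3=010]: 00000011  (ones: 2)
  rows 24-31 [x1,x2,x3=011]: 00000011  (ones: 2)
  rows 32-39 [x1,x2,x3=100]: 11110011  (ones: 6)
  rows 40-47 [x1,x2,x3=101]: 11110011  (ones: 6)
  rows 48-55 [x1,x2,x3=110]: 11110011  (ones: 6)
  rows 56-63 [x1,x2,x3=111]: 11110011  (ones: 6)
Satisfying assignments = 2+2+2+2+6+6+6+6 = 32

32


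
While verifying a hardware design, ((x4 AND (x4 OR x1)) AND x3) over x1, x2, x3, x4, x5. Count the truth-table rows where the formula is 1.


Formula: ((x4 AND (x4 OR x1)) AND x3) over 5 vars (32 rows)
Evaluate each row (x1, x2, x3, x4, x5 as bits, MSB first):
  row 0 [00000]: ((0 AND (0 OR 0)) AND 0) -> 0
  row 1 [00001]: ((0 AND (0 OR 0)) AND 0) -> 0
  row 2 [00010]: ((1 AND (1 OR 0)) AND 0) -> 0
  row 3 [00011]: ((1 AND (1 OR 0)) AND 0) -> 0
  row 4 [00100]: ((0 AND (0 OR 0)) AND 1) -> 0
  row 5 [00101]: ((0 AND (0 OR 0)) AND 1) -> 0
  row 6 [00110]: ((1 AND (1 OR 0)) AND 1) -> 1
  row 7 [00111]: ((1 AND (1 OR 0)) AND 1) -> 1
  row 8 [01000]: ((0 AND (0 OR 0)) AND 0) -> 0
  row 9 [01001]: ((0 AND (0 OR 0)) AND 0) -> 0
  row 10 [01010]: ((1 AND (1 OR 0)) AND 0) -> 0
  row 11 [01011]: ((1 AND (1 OR 0)) AND 0) -> 0
  row 12 [01100]: ((0 AND (0 OR 0)) AND 1) -> 0
  row 13 [01101]: ((0 AND (0 OR 0)) AND 1) -> 0
  row 14 [01110]: ((1 AND (1 OR 0)) AND 1) -> 1
  row 15 [01111]: ((1 AND (1 OR 0)) AND 1) -> 1
  row 16 [10000]: ((0 AND (0 OR 1)) AND 0) -> 0
  row 17 [10001]: ((0 AND (0 OR 1)) AND 0) -> 0
  row 18 [10010]: ((1 AND (1 OR 1)) AND 0) -> 0
  row 19 [10011]: ((1 AND (1 OR 1)) AND 0) -> 0
  row 20 [10100]: ((0 AND (0 OR 1)) AND 1) -> 0
  row 21 [10101]: ((0 AND (0 OR 1)) AND 1) -> 0
  row 22 [10110]: ((1 AND (1 OR 1)) AND 1) -> 1
  row 23 [10111]: ((1 AND (1 OR 1)) AND 1) -> 1
  row 24 [11000]: ((0 AND (0 OR 1)) AND 0) -> 0
  row 25 [11001]: ((0 AND (0 OR 1)) AND 0) -> 0
  row 26 [11010]: ((1 AND (1 OR 1)) AND 0) -> 0
  row 27 [11011]: ((1 AND (1 OR 1)) AND 0) -> 0
  row 28 [11100]: ((0 AND (0 OR 1)) AND 1) -> 0
  row 29 [11101]: ((0 AND (0 OR 1)) AND 1) -> 0
  row 30 [11110]: ((1 AND (1 OR 1)) AND 1) -> 1
  row 31 [11111]: ((1 AND (1 OR 1)) AND 1) -> 1
Full result column, 8 rows per line (x1,x2 fixed per line; x3,x4,x5 runs 000..111 left to right):
  rows 0-7 [x1,x2=00]: 00000011  (ones: 2)
  rows 8-15 [x1,x2=01]: 00000011  (ones: 2)
  rows 16-23 [x1,x2=10]: 00000011  (ones: 2)
  rows 24-31 [x1,x2=11]: 00000011  (ones: 2)
Count of 1-rows = 2+2+2+2 = 8

8


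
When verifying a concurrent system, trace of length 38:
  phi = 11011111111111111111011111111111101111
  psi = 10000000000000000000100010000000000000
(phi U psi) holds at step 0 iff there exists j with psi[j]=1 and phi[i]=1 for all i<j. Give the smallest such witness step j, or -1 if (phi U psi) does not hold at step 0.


(phi U psi) at 0: need smallest j with psi[j]=1 and phi[i]=1 for all i in [0,j).
Scan from step 0:
  step 0: psi=1 and phi held for [0,0) -> witness found
Witness step = 0

0


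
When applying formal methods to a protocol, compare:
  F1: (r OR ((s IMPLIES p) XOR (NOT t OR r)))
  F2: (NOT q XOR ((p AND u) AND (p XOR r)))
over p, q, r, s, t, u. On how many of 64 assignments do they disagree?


F1 = (r OR ((s IMPLIES p) XOR (NOT t OR r)))
F2 = (NOT q XOR ((p AND u) AND (p XOR r)))
Evaluate both on each of 64 rows (bits = p,q,r,s,t,u):
  row 0 [000000]: F1=0 F2=1 (differ) -> 1
  row 1 [000001]: F1=0 F2=1 (differ) -> 1
  row 2 [000010]: F1=1 F2=1 -> 0
  row 3 [000011]: F1=1 F2=1 -> 0
  row 4 [000100]: F1=1 F2=1 -> 0
  (every remaining row is evaluated the same way; all 64 results are listed next)
Full result column, 8 rows per line (p,q,r fixed per line; s,t,u runs 000..111 left to right):
  rows 0-7 [p,q,r=000]: 11000011  (ones: 4)
  rows 8-15 [p,q,r=001]: 00000000  (ones: 0)
  rows 16-23 [p,q,r=010]: 00111100  (ones: 4)
  rows 24-31 [p,q,r=011]: 11111111  (ones: 8)
  rows 32-39 [p,q,r=100]: 10011001  (ones: 4)
  rows 40-47 [p,q,r=101]: 00000000  (ones: 0)
  rows 48-55 [p,q,r=110]: 01100110  (ones: 4)
  rows 56-63 [p,q,r=111]: 11111111  (ones: 8)
Disagreements = 4+0+4+8+4+0+4+8 = 32

32


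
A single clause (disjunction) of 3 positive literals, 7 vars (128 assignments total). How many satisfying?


Step 1: Total=2^7=128
Step 2: Unsat when all 3 false: 2^4=16
Step 3: Sat=128-16=112

112


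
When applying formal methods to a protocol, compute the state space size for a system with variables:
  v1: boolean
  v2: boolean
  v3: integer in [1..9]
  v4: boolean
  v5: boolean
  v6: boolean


State space = product of domain sizes of all variables.
Domain sizes:
  v1 (boolean): 2
  v2 (boolean): 2
  v3 (integer in [1..9]): 9
  v4 (boolean): 2
  v5 (boolean): 2
  v6 (boolean): 2
Product = 2 * 2 * 9 * 2 * 2 * 2 = 288

288


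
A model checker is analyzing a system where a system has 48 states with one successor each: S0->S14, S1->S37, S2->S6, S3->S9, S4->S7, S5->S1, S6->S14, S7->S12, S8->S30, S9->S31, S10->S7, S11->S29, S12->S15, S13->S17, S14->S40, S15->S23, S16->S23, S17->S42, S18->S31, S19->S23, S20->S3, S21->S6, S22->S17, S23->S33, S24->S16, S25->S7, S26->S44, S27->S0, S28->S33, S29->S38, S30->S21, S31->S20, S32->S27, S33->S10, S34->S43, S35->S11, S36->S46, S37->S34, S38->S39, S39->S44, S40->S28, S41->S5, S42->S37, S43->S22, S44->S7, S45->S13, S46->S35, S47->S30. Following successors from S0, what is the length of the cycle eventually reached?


Trace from S0 until a state repeats:
  S0 -> S14 -> S40 -> S28 -> S33 -> S10 -> S7 -> S12 -> S15 -> S23 -> S33
S33 first seen at step 4, revisited at step 10.
Cycle length = 10 - 4 = 6

6


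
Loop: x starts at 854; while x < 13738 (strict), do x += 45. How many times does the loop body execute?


Step 1: x goes from 854 toward 13738 by 45; the body runs while x<13738, so iterations = ceil((bound-start)/step)
Step 2: Distance=12884
Step 3: ceil(12884/45)=287

287


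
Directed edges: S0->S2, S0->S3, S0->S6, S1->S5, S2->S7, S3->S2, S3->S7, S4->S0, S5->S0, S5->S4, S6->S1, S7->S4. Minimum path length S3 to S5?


BFS layer-by-layer from S3:
  dist 0: {S3}
  dist 1: {S2, S7}
  dist 2: {S4}
  dist 3: {S0}
  dist 4: {S6}
  dist 5: {S1}
  dist 6: {S5}
  -> S5 reached at distance 6
Shortest path length = 6

6


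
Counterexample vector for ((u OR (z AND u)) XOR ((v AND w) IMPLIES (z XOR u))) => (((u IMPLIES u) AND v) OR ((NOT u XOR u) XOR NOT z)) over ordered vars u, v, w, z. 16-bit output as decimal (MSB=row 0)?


F1 = ((u OR (z AND u)) XOR ((v AND w) IMPLIES (z XOR u)))
F2 = (((u IMPLIES u) AND v) OR ((NOT u XOR u) XOR NOT z))
Counterexample to F1=>F2 is where F1=1 and F2=0.
Evaluate each row (bits = u,v,w,z, MSB first):
  row 0 [0000]: F1=1 F2=0 -> F1&~F2 -> 1
  row 1 [0001]: F1=1 F2=1 -> F1&~F2 -> 0
  row 2 [0010]: F1=1 F2=0 -> F1&~F2 -> 1
  row 3 [0011]: F1=1 F2=1 -> F1&~F2 -> 0
  row 4 [0100]: F1=1 F2=1 -> F1&~F2 -> 0
  row 5 [0101]: F1=1 F2=1 -> F1&~F2 -> 0
  row 6 [0110]: F1=0 F2=1 -> F1&~F2 -> 0
  row 7 [0111]: F1=1 F2=1 -> F1&~F2 -> 0
  row 8 [1000]: F1=0 F2=0 -> F1&~F2 -> 0
  row 9 [1001]: F1=0 F2=1 -> F1&~F2 -> 0
  row 10 [1010]: F1=0 F2=0 -> F1&~F2 -> 0
  row 11 [1011]: F1=0 F2=1 -> F1&~F2 -> 0
  row 12 [1100]: F1=0 F2=1 -> F1&~F2 -> 0
  row 13 [1101]: F1=0 F2=1 -> F1&~F2 -> 0
  row 14 [1110]: F1=0 F2=1 -> F1&~F2 -> 0
  row 15 [1111]: F1=1 F2=1 -> F1&~F2 -> 0
Full result column, 4 rows per line (u,v fixed per line; w,z runs 00..11 left to right):
  rows 0-3 [u,v=00]: 1010  = hex A
  rows 4-7 [u,v=01]: 0000  = hex 0
  rows 8-11 [u,v=10]: 0000  = hex 0
  rows 12-15 [u,v=11]: 0000  = hex 0
Counterexample vector (row 0 .. row 15) = 1010000000000000
Output column grouped in 4s = 1010 0000 0000 0000 = 0xA000
Convert to decimal digit by digit (value = value*16 + digit):
  A -> 10
  10*16 + 0 = 160
  160*16 + 0 = 2560
  2560*16 + 0 = 40960
Decimal = 40960

40960


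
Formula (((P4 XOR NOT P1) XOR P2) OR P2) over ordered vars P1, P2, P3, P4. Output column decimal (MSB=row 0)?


Formula: (((P4 XOR NOT P1) XOR P2) OR P2) over P1, P2, P3, P4 (16 rows)
Evaluate each row (bits = P1,P2,P3,P4, MSB first):
  row 0 [0000]: (((0 XOR NOT 0) XOR 0) OR 0) -> 1
  row 1 [0001]: (((1 XOR NOT 0) XOR 0) OR 0) -> 0
  row 2 [0010]: (((0 XOR NOT 0) XOR 0) OR 0) -> 1
  row 3 [0011]: (((1 XOR NOT 0) XOR 0) OR 0) -> 0
  row 4 [0100]: (((0 XOR NOT 0) XOR 1) OR 1) -> 1
  row 5 [0101]: (((1 XOR NOT 0) XOR 1) OR 1) -> 1
  row 6 [0110]: (((0 XOR NOT 0) XOR 1) OR 1) -> 1
  row 7 [0111]: (((1 XOR NOT 0) XOR 1) OR 1) -> 1
  row 8 [1000]: (((0 XOR NOT 1) XOR 0) OR 0) -> 0
  row 9 [1001]: (((1 XOR NOT 1) XOR 0) OR 0) -> 1
  row 10 [1010]: (((0 XOR NOT 1) XOR 0) OR 0) -> 0
  row 11 [1011]: (((1 XOR NOT 1) XOR 0) OR 0) -> 1
  row 12 [1100]: (((0 XOR NOT 1) XOR 1) OR 1) -> 1
  row 13 [1101]: (((1 XOR NOT 1) XOR 1) OR 1) -> 1
  row 14 [1110]: (((0 XOR NOT 1) XOR 1) OR 1) -> 1
  row 15 [1111]: (((1 XOR NOT 1) XOR 1) OR 1) -> 1
Full result column, 4 rows per line (P1,P2 fixed per line; P3,P4 runs 00..11 left to right):
  rows 0-3 [P1,P2=00]: 1010  = hex A
  rows 4-7 [P1,P2=01]: 1111  = hex F
  rows 8-11 [P1,P2=10]: 0101  = hex 5
  rows 12-15 [P1,P2=11]: 1111  = hex F
Output column (row 0 .. row 15) = 1010111101011111
Output column grouped in 4s = 1010 1111 0101 1111 = 0xAF5F
Convert to decimal digit by digit (value = value*16 + digit):
  A -> 10
  10*16 + 15 (F) = 175
  175*16 + 5 = 2805
  2805*16 + 15 (F) = 44895
Decimal = 44895

44895


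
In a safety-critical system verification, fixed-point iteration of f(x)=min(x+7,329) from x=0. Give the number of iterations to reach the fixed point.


Step 1: x=0, cap=329, increment=7
Step 2: x grows by 7 each step until capped at 329; fixed point is x=329
Step 3: iterations = ceil(329/7) = 47

47


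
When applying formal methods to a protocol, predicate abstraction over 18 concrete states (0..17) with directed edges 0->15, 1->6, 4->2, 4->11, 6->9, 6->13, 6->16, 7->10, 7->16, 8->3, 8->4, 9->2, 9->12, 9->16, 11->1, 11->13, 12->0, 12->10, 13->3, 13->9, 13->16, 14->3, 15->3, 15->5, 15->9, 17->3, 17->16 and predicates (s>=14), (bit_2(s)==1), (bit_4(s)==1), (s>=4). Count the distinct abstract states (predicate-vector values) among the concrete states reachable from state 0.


BFS from 0:
Concrete reachable: {0, 2, 3, 5, 9, 10, 12, 15, 16}
Abstract via predicates (s>=14), (bit_2(s)==1), (bit_4(s)==1), (s>=4):
  (0,0,0,0) <- {0, 2, 3}
  (0,0,0,1) <- {9, 10}
  (0,1,0,1) <- {5, 12}
  (1,0,1,1) <- {16}
  (1,1,0,1) <- {15}
Distinct abstract states = 5

5


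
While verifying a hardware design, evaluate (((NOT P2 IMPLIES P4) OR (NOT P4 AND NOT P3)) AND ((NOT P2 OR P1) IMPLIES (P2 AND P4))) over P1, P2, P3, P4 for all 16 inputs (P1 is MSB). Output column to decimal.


Formula: (((NOT P2 IMPLIES P4) OR (NOT P4 AND NOT P3)) AND ((NOT P2 OR P1) IMPLIES (P2 AND P4))) over P1, P2, P3, P4 (16 rows)
Evaluate each row (bits = P1,P2,P3,P4, MSB first):
  row 0 [0000]: (((NOT 0 IMPLIES 0) OR (NOT 0 AND NOT 0)) AND ((NOT 0 OR 0) IMPLIES (0 AND 0))) -> 0
  row 1 [0001]: (((NOT 0 IMPLIES 1) OR (NOT 1 AND NOT 0)) AND ((NOT 0 OR 0) IMPLIES (0 AND 1))) -> 0
  row 2 [0010]: (((NOT 0 IMPLIES 0) OR (NOT 0 AND NOT 1)) AND ((NOT 0 OR 0) IMPLIES (0 AND 0))) -> 0
  row 3 [0011]: (((NOT 0 IMPLIES 1) OR (NOT 1 AND NOT 1)) AND ((NOT 0 OR 0) IMPLIES (0 AND 1))) -> 0
  row 4 [0100]: (((NOT 1 IMPLIES 0) OR (NOT 0 AND NOT 0)) AND ((NOT 1 OR 0) IMPLIES (1 AND 0))) -> 1
  row 5 [0101]: (((NOT 1 IMPLIES 1) OR (NOT 1 AND NOT 0)) AND ((NOT 1 OR 0) IMPLIES (1 AND 1))) -> 1
  row 6 [0110]: (((NOT 1 IMPLIES 0) OR (NOT 0 AND NOT 1)) AND ((NOT 1 OR 0) IMPLIES (1 AND 0))) -> 1
  row 7 [0111]: (((NOT 1 IMPLIES 1) OR (NOT 1 AND NOT 1)) AND ((NOT 1 OR 0) IMPLIES (1 AND 1))) -> 1
  row 8 [1000]: (((NOT 0 IMPLIES 0) OR (NOT 0 AND NOT 0)) AND ((NOT 0 OR 1) IMPLIES (0 AND 0))) -> 0
  row 9 [1001]: (((NOT 0 IMPLIES 1) OR (NOT 1 AND NOT 0)) AND ((NOT 0 OR 1) IMPLIES (0 AND 1))) -> 0
  row 10 [1010]: (((NOT 0 IMPLIES 0) OR (NOT 0 AND NOT 1)) AND ((NOT 0 OR 1) IMPLIES (0 AND 0))) -> 0
  row 11 [1011]: (((NOT 0 IMPLIES 1) OR (NOT 1 AND NOT 1)) AND ((NOT 0 OR 1) IMPLIES (0 AND 1))) -> 0
  row 12 [1100]: (((NOT 1 IMPLIES 0) OR (NOT 0 AND NOT 0)) AND ((NOT 1 OR 1) IMPLIES (1 AND 0))) -> 0
  row 13 [1101]: (((NOT 1 IMPLIES 1) OR (NOT 1 AND NOT 0)) AND ((NOT 1 OR 1) IMPLIES (1 AND 1))) -> 1
  row 14 [1110]: (((NOT 1 IMPLIES 0) OR (NOT 0 AND NOT 1)) AND ((NOT 1 OR 1) IMPLIES (1 AND 0))) -> 0
  row 15 [1111]: (((NOT 1 IMPLIES 1) OR (NOT 1 AND NOT 1)) AND ((NOT 1 OR 1) IMPLIES (1 AND 1))) -> 1
Full result column, 4 rows per line (P1,P2 fixed per line; P3,P4 runs 00..11 left to right):
  rows 0-3 [P1,P2=00]: 0000  = hex 0
  rows 4-7 [P1,P2=01]: 1111  = hex F
  rows 8-11 [P1,P2=10]: 0000  = hex 0
  rows 12-15 [P1,P2=11]: 0101  = hex 5
Output column (row 0 .. row 15) = 0000111100000101
Output column grouped in 4s = 0000 1111 0000 0101 = 0x0F05
Convert to decimal digit by digit (value = value*16 + digit):
  0 -> 0
  0*16 + 15 (F) = 15
  15*16 + 0 = 240
  240*16 + 5 = 3845
Decimal = 3845

3845


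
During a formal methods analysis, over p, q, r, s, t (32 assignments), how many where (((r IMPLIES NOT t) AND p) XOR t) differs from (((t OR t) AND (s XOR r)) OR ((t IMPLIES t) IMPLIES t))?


F1 = (((r IMPLIES NOT t) AND p) XOR t)
F2 = (((t OR t) AND (s XOR r)) OR ((t IMPLIES t) IMPLIES t))
Evaluate both on each of 32 rows (bits = p,q,r,s,t):
  row 0 [00000]: F1=0 F2=0 -> 0
  row 1 [00001]: F1=1 F2=1 -> 0
  row 2 [00010]: F1=0 F2=0 -> 0
  row 3 [00011]: F1=1 F2=1 -> 0
  row 4 [00100]: F1=0 F2=0 -> 0
  row 5 [00101]: F1=1 F2=1 -> 0
  row 6 [00110]: F1=0 F2=0 -> 0
  row 7 [00111]: F1=1 F2=1 -> 0
  row 8 [01000]: F1=0 F2=0 -> 0
  row 9 [01001]: F1=1 F2=1 -> 0
  row 10 [01010]: F1=0 F2=0 -> 0
  row 11 [01011]: F1=1 F2=1 -> 0
  row 12 [01100]: F1=0 F2=0 -> 0
  row 13 [01101]: F1=1 F2=1 -> 0
  row 14 [01110]: F1=0 F2=0 -> 0
  row 15 [01111]: F1=1 F2=1 -> 0
  row 16 [10000]: F1=1 F2=0 (differ) -> 1
  row 17 [10001]: F1=0 F2=1 (differ) -> 1
  row 18 [10010]: F1=1 F2=0 (differ) -> 1
  row 19 [10011]: F1=0 F2=1 (differ) -> 1
  row 20 [10100]: F1=1 F2=0 (differ) -> 1
  row 21 [10101]: F1=1 F2=1 -> 0
  row 22 [10110]: F1=1 F2=0 (differ) -> 1
  row 23 [10111]: F1=1 F2=1 -> 0
  row 24 [11000]: F1=1 F2=0 (differ) -> 1
  row 25 [11001]: F1=0 F2=1 (differ) -> 1
  row 26 [11010]: F1=1 F2=0 (differ) -> 1
  row 27 [11011]: F1=0 F2=1 (differ) -> 1
  row 28 [11100]: F1=1 F2=0 (differ) -> 1
  row 29 [11101]: F1=1 F2=1 -> 0
  row 30 [11110]: F1=1 F2=0 (differ) -> 1
  row 31 [11111]: F1=1 F2=1 -> 0
Full result column, 8 rows per line (p,q fixed per line; r,s,t runs 000..111 left to right):
  rows 0-7 [p,q=00]: 00000000  (ones: 0)
  rows 8-15 [p,q=01]: 00000000  (ones: 0)
  rows 16-23 [p,q=10]: 11111010  (ones: 6)
  rows 24-31 [p,q=11]: 11111010  (ones: 6)
Disagreements = 0+0+6+6 = 12

12


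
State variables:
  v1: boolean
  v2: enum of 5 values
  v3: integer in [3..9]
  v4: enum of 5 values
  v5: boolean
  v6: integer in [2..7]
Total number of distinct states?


State space = product of domain sizes of all variables.
Domain sizes:
  v1 (boolean): 2
  v2 (enum of 5 values): 5
  v3 (integer in [3..9]): 7
  v4 (enum of 5 values): 5
  v5 (boolean): 2
  v6 (integer in [2..7]): 6
Product = 2 * 5 * 7 * 5 * 2 * 6 = 4200

4200


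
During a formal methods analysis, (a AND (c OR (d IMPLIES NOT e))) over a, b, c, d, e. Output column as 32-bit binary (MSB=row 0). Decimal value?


Formula: (a AND (c OR (d IMPLIES NOT e))) over a, b, c, d, e (32 rows)
Evaluate each row (bits = a,b,c,d,e, MSB first):
  row 0 [00000]: (0 AND (0 OR (0 IMPLIES NOT 0))) -> 0
  row 1 [00001]: (0 AND (0 OR (0 IMPLIES NOT 1))) -> 0
  row 2 [00010]: (0 AND (0 OR (1 IMPLIES NOT 0))) -> 0
  row 3 [00011]: (0 AND (0 OR (1 IMPLIES NOT 1))) -> 0
  row 4 [00100]: (0 AND (1 OR (0 IMPLIES NOT 0))) -> 0
  row 5 [00101]: (0 AND (1 OR (0 IMPLIES NOT 1))) -> 0
  row 6 [00110]: (0 AND (1 OR (1 IMPLIES NOT 0))) -> 0
  row 7 [00111]: (0 AND (1 OR (1 IMPLIES NOT 1))) -> 0
  row 8 [01000]: (0 AND (0 OR (0 IMPLIES NOT 0))) -> 0
  row 9 [01001]: (0 AND (0 OR (0 IMPLIES NOT 1))) -> 0
  row 10 [01010]: (0 AND (0 OR (1 IMPLIES NOT 0))) -> 0
  row 11 [01011]: (0 AND (0 OR (1 IMPLIES NOT 1))) -> 0
  row 12 [01100]: (0 AND (1 OR (0 IMPLIES NOT 0))) -> 0
  row 13 [01101]: (0 AND (1 OR (0 IMPLIES NOT 1))) -> 0
  row 14 [01110]: (0 AND (1 OR (1 IMPLIES NOT 0))) -> 0
  row 15 [01111]: (0 AND (1 OR (1 IMPLIES NOT 1))) -> 0
  row 16 [10000]: (1 AND (0 OR (0 IMPLIES NOT 0))) -> 1
  row 17 [10001]: (1 AND (0 OR (0 IMPLIES NOT 1))) -> 1
  row 18 [10010]: (1 AND (0 OR (1 IMPLIES NOT 0))) -> 1
  row 19 [10011]: (1 AND (0 OR (1 IMPLIES NOT 1))) -> 0
  row 20 [10100]: (1 AND (1 OR (0 IMPLIES NOT 0))) -> 1
  row 21 [10101]: (1 AND (1 OR (0 IMPLIES NOT 1))) -> 1
  row 22 [10110]: (1 AND (1 OR (1 IMPLIES NOT 0))) -> 1
  row 23 [10111]: (1 AND (1 OR (1 IMPLIES NOT 1))) -> 1
  row 24 [11000]: (1 AND (0 OR (0 IMPLIES NOT 0))) -> 1
  row 25 [11001]: (1 AND (0 OR (0 IMPLIES NOT 1))) -> 1
  row 26 [11010]: (1 AND (0 OR (1 IMPLIES NOT 0))) -> 1
  row 27 [11011]: (1 AND (0 OR (1 IMPLIES NOT 1))) -> 0
  row 28 [11100]: (1 AND (1 OR (0 IMPLIES NOT 0))) -> 1
  row 29 [11101]: (1 AND (1 OR (0 IMPLIES NOT 1))) -> 1
  row 30 [11110]: (1 AND (1 OR (1 IMPLIES NOT 0))) -> 1
  row 31 [11111]: (1 AND (1 OR (1 IMPLIES NOT 1))) -> 1
Full result column, 4 rows per line (a,b,c fixed per line; d,e runs 00..11 left to right):
  rows 0-3 [a,b,c=000]: 0000  = hex 0
  rows 4-7 [a,b,c=001]: 0000  = hex 0
  rows 8-11 [a,b,c=010]: 0000  = hex 0
  rows 12-15 [a,b,c=011]: 0000  = hex 0
  rows 16-19 [a,b,c=100]: 1110  = hex E
  rows 20-23 [a,b,c=101]: 1111  = hex F
  rows 24-27 [a,b,c=110]: 1110  = hex E
  rows 28-31 [a,b,c=111]: 1111  = hex F
Output column (row 0 .. row 31) = 00000000000000001110111111101111
Output column grouped in 4s = 0000 0000 0000 0000 1110 1111 1110 1111 = 0x0000EFEF
Convert to decimal digit by digit (value = value*16 + digit):
  0 -> 0
  0*16 + 0 = 0
  0*16 + 0 = 0
  0*16 + 0 = 0
  0*16 + 14 (E) = 14
  14*16 + 15 (F) = 239
  239*16 + 14 (E) = 3838
  3838*16 + 15 (F) = 61423
Decimal = 61423

61423
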